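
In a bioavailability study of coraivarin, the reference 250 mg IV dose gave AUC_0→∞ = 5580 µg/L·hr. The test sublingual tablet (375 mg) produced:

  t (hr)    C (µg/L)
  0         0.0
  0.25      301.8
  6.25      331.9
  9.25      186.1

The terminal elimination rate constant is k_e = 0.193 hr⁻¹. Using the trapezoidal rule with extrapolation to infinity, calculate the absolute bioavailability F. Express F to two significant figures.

Trapezoidal AUC_0→9.25 (sublingual tablet):
  [0→0.25]: (0.0+301.8)/2 × 0.25 = 37.725
  [0.25→6.25]: (301.8+331.9)/2 × 6 = 1901.1
  [6.25→9.25]: (331.9+186.1)/2 × 3 = 777.0
  Sum = 2715.825 µg/L·hr
Tail: C_last/k_e = 186.1/0.193 = 964.249
AUC_0→∞ (sublingual tablet) = 2715.825 + 964.249 = 3680.074 µg/L·hr
F = (AUC_ev/D_ev)/(AUC_iv/D_iv) = (3680.074/375)/(5580/250) = 9.81353/22.32 = 0.4397

F = 0.44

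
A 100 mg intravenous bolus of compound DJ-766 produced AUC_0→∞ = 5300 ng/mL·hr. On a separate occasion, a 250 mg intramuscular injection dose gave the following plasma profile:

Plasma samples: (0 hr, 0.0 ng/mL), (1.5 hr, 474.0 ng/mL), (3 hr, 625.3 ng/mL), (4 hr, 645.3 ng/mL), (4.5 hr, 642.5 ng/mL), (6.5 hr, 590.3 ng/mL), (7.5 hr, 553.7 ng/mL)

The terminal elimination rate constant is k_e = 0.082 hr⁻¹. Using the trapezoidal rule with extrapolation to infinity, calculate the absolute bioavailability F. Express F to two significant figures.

Trapezoidal AUC_0→7.5 (intramuscular injection):
  [0→1.5]: (0.0+474.0)/2 × 1.5 = 355.5
  [1.5→3]: (474.0+625.3)/2 × 1.5 = 824.475
  [3→4]: (625.3+645.3)/2 × 1 = 635.3
  [4→4.5]: (645.3+642.5)/2 × 0.5 = 321.95
  [4.5→6.5]: (642.5+590.3)/2 × 2 = 1232.8
  [6.5→7.5]: (590.3+553.7)/2 × 1 = 572.0
  Sum = 3942.025 ng/mL·hr
Tail: C_last/k_e = 553.7/0.082 = 6752.439
AUC_0→∞ (intramuscular injection) = 3942.025 + 6752.439 = 10694.464 ng/mL·hr
F = (AUC_ev/D_ev)/(AUC_iv/D_iv) = (10694.464/250)/(5300/100) = 42.777856/53 = 0.8071

F = 0.81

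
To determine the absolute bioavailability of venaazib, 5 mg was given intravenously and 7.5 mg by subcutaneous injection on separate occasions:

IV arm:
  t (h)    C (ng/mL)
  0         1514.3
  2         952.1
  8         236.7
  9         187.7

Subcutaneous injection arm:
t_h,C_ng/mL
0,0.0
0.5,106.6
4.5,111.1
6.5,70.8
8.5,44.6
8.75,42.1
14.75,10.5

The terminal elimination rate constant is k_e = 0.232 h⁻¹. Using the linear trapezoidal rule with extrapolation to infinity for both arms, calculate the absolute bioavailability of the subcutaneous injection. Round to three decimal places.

Trapezoidal AUC_0→9 (IV):
  [0→2]: (1514.3+952.1)/2 × 2 = 2466.4
  [2→8]: (952.1+236.7)/2 × 6 = 3566.4
  [8→9]: (236.7+187.7)/2 × 1 = 212.2
  Sum = 6245.0 ng/mL·h
IV tail: 187.7/0.232 = 809.052; AUC_iv,0→∞ = 6245.0 + 809.052 = 7054.052 ng/mL·h
Trapezoidal AUC_0→14.75 (subcutaneous injection):
  [0→0.5]: (0.0+106.6)/2 × 0.5 = 26.65
  [0.5→4.5]: (106.6+111.1)/2 × 4 = 435.4
  [4.5→6.5]: (111.1+70.8)/2 × 2 = 181.9
  [6.5→8.5]: (70.8+44.6)/2 × 2 = 115.4
  [8.5→8.75]: (44.6+42.1)/2 × 0.25 = 10.8375
  [8.75→14.75]: (42.1+10.5)/2 × 6 = 157.8
  Sum = 927.9875 ng/mL·h
subcutaneous injection tail: 10.5/0.232 = 45.259; AUC_ev,0→∞ = 927.9875 + 45.259 = 973.2465 ng/mL·h
F = (AUC_ev/D_ev)/(AUC_iv/D_iv) = (973.2465/7.5)/(7054.052/5) = 129.7662/1410.8104 = 0.0920

F = 0.092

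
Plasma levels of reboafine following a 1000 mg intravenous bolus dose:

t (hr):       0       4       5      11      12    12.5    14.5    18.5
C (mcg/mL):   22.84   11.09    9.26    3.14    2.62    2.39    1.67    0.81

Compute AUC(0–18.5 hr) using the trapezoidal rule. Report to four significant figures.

AUC = 128.4 mcg/mL·hr

Trapezoidal AUC_0→18.5:
  [0→4]: (22.84+11.09)/2 × 4 = 67.86
  [4→5]: (11.09+9.26)/2 × 1 = 10.175
  [5→11]: (9.26+3.14)/2 × 6 = 37.2
  [11→12]: (3.14+2.62)/2 × 1 = 2.88
  [12→12.5]: (2.62+2.39)/2 × 0.5 = 1.2525
  [12.5→14.5]: (2.39+1.67)/2 × 2 = 4.06
  [14.5→18.5]: (1.67+0.81)/2 × 4 = 4.96
  Sum = 128.3875 mcg/mL·hr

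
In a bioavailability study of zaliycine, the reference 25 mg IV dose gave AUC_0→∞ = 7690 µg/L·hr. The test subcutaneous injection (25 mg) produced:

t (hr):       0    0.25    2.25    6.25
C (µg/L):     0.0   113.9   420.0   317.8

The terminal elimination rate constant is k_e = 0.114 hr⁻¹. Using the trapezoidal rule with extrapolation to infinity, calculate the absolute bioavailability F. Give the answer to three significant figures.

F = 0.626

Trapezoidal AUC_0→6.25 (subcutaneous injection):
  [0→0.25]: (0.0+113.9)/2 × 0.25 = 14.2375
  [0.25→2.25]: (113.9+420.0)/2 × 2 = 533.9
  [2.25→6.25]: (420.0+317.8)/2 × 4 = 1475.6
  Sum = 2023.7375 µg/L·hr
Tail: C_last/k_e = 317.8/0.114 = 2787.719
AUC_0→∞ (subcutaneous injection) = 2023.7375 + 2787.719 = 4811.4565 µg/L·hr
F = (AUC_ev/D_ev)/(AUC_iv/D_iv) = (4811.4565/25)/(7690/25) = 192.45826/307.6 = 0.6257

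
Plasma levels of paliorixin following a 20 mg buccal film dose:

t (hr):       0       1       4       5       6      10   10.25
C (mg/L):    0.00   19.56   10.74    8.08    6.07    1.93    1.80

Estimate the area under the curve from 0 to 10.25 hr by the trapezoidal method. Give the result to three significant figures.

AUC = 88.2 mg/L·hr

Trapezoidal AUC_0→10.25:
  [0→1]: (0.00+19.56)/2 × 1 = 9.78
  [1→4]: (19.56+10.74)/2 × 3 = 45.45
  [4→5]: (10.74+8.08)/2 × 1 = 9.41
  [5→6]: (8.08+6.07)/2 × 1 = 7.075
  [6→10]: (6.07+1.93)/2 × 4 = 16.0
  [10→10.25]: (1.93+1.80)/2 × 0.25 = 0.46625
  Sum = 88.18125 mg/L·hr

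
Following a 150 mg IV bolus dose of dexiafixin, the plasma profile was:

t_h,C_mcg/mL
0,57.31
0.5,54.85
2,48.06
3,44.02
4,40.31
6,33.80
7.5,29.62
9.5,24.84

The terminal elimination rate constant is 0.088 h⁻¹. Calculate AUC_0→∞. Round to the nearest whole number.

Trapezoidal AUC_0→9.5:
  [0→0.5]: (57.31+54.85)/2 × 0.5 = 28.04
  [0.5→2]: (54.85+48.06)/2 × 1.5 = 77.1825
  [2→3]: (48.06+44.02)/2 × 1 = 46.04
  [3→4]: (44.02+40.31)/2 × 1 = 42.165
  [4→6]: (40.31+33.80)/2 × 2 = 74.11
  [6→7.5]: (33.80+29.62)/2 × 1.5 = 47.565
  [7.5→9.5]: (29.62+24.84)/2 × 2 = 54.46
  Sum = 369.5625 mcg/mL·h
Extrapolated tail: C_last / k_e = 24.84 / 0.088 = 282.273
AUC_0→∞ = 369.5625 + 282.273 = 651.8355 mcg/mL·h

AUC = 652 mcg/mL·h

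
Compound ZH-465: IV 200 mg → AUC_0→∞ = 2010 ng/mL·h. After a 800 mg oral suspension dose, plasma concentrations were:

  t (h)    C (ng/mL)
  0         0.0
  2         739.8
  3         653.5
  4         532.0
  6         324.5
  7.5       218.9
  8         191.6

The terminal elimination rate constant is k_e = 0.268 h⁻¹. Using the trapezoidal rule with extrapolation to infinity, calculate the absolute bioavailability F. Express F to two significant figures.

F = 0.51

Trapezoidal AUC_0→8 (oral suspension):
  [0→2]: (0.0+739.8)/2 × 2 = 739.8
  [2→3]: (739.8+653.5)/2 × 1 = 696.65
  [3→4]: (653.5+532.0)/2 × 1 = 592.75
  [4→6]: (532.0+324.5)/2 × 2 = 856.5
  [6→7.5]: (324.5+218.9)/2 × 1.5 = 407.55
  [7.5→8]: (218.9+191.6)/2 × 0.5 = 102.625
  Sum = 3395.875 ng/mL·h
Tail: C_last/k_e = 191.6/0.268 = 714.925
AUC_0→∞ (oral suspension) = 3395.875 + 714.925 = 4110.8 ng/mL·h
F = (AUC_ev/D_ev)/(AUC_iv/D_iv) = (4110.8/800)/(2010/200) = 5.1385/10.05 = 0.5113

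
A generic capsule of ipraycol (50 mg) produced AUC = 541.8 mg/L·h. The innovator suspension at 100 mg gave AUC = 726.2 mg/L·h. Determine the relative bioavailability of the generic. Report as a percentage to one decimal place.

F_rel = (AUC_test/D_test) / (AUC_ref/D_ref)
      = (541.8/50) / (726.2/100)
      = 10.836 / 7.262 = 1.4922 = 149.22%

F_rel = 149.2%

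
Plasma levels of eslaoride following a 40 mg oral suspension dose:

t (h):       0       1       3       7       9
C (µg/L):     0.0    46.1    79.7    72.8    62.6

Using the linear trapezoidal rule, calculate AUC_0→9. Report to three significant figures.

AUC = 589 µg/L·h

Trapezoidal AUC_0→9:
  [0→1]: (0.0+46.1)/2 × 1 = 23.05
  [1→3]: (46.1+79.7)/2 × 2 = 125.8
  [3→7]: (79.7+72.8)/2 × 4 = 305.0
  [7→9]: (72.8+62.6)/2 × 2 = 135.4
  Sum = 589.25 µg/L·h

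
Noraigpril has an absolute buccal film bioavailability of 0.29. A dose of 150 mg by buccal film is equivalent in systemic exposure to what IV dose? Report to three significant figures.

Systemic exposure from an extravascular dose = F × D_ev, so the equivalent IV dose is F × D_ev.
D_iv = F × D_ev = 0.29 × 150 = 43.5 mg

D_iv = 43.5 mg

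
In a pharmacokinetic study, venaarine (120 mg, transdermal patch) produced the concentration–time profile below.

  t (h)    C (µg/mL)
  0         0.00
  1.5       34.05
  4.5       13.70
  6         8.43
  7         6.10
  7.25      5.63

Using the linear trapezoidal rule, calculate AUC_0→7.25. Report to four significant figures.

AUC = 122.5 µg/mL·h

Trapezoidal AUC_0→7.25:
  [0→1.5]: (0.00+34.05)/2 × 1.5 = 25.5375
  [1.5→4.5]: (34.05+13.70)/2 × 3 = 71.625
  [4.5→6]: (13.70+8.43)/2 × 1.5 = 16.5975
  [6→7]: (8.43+6.10)/2 × 1 = 7.265
  [7→7.25]: (6.10+5.63)/2 × 0.25 = 1.46625
  Sum = 122.49125 µg/mL·h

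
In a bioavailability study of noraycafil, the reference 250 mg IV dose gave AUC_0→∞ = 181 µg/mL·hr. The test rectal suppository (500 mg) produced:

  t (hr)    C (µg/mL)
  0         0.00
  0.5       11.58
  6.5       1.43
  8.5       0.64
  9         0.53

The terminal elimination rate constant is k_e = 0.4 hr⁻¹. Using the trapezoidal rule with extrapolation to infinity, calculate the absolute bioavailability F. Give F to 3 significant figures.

Trapezoidal AUC_0→9 (rectal suppository):
  [0→0.5]: (0.00+11.58)/2 × 0.5 = 2.895
  [0.5→6.5]: (11.58+1.43)/2 × 6 = 39.03
  [6.5→8.5]: (1.43+0.64)/2 × 2 = 2.07
  [8.5→9]: (0.64+0.53)/2 × 0.5 = 0.2925
  Sum = 44.2875 µg/mL·hr
Tail: C_last/k_e = 0.53/0.4 = 1.325
AUC_0→∞ (rectal suppository) = 44.2875 + 1.325 = 45.6125 µg/mL·hr
F = (AUC_ev/D_ev)/(AUC_iv/D_iv) = (45.6125/500)/(181/250) = 0.091225/0.724 = 0.1260

F = 0.126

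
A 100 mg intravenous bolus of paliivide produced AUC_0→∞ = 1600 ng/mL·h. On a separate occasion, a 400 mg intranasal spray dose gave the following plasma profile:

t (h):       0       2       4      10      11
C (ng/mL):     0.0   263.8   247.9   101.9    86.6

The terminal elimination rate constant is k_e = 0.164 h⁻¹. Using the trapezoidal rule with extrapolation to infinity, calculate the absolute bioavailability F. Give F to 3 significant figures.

F = 0.382

Trapezoidal AUC_0→11 (intranasal spray):
  [0→2]: (0.0+263.8)/2 × 2 = 263.8
  [2→4]: (263.8+247.9)/2 × 2 = 511.7
  [4→10]: (247.9+101.9)/2 × 6 = 1049.4
  [10→11]: (101.9+86.6)/2 × 1 = 94.25
  Sum = 1919.15 ng/mL·h
Tail: C_last/k_e = 86.6/0.164 = 528.049
AUC_0→∞ (intranasal spray) = 1919.15 + 528.049 = 2447.199 ng/mL·h
F = (AUC_ev/D_ev)/(AUC_iv/D_iv) = (2447.199/400)/(1600/100) = 6.1179975/16 = 0.3824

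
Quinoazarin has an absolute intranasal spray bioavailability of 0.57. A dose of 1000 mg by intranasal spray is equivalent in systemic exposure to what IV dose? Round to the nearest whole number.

D_iv = 570 mg

Systemic exposure from an extravascular dose = F × D_ev, so the equivalent IV dose is F × D_ev.
D_iv = F × D_ev = 0.57 × 1000 = 570 mg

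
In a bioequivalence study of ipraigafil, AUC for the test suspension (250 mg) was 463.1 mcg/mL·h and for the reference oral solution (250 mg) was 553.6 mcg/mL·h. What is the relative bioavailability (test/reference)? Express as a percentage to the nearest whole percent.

F_rel = 84%

F_rel = (AUC_test/D_test) / (AUC_ref/D_ref)
      = (463.1/250) / (553.6/250)
      = 1.8524 / 2.2144 = 0.8365 = 83.65%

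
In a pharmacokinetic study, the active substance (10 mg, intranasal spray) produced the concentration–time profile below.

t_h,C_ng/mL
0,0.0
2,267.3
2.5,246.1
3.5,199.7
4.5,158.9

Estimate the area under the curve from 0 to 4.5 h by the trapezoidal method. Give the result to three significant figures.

Trapezoidal AUC_0→4.5:
  [0→2]: (0.0+267.3)/2 × 2 = 267.3
  [2→2.5]: (267.3+246.1)/2 × 0.5 = 128.35
  [2.5→3.5]: (246.1+199.7)/2 × 1 = 222.9
  [3.5→4.5]: (199.7+158.9)/2 × 1 = 179.3
  Sum = 797.85 ng/mL·h

AUC = 798 ng/mL·h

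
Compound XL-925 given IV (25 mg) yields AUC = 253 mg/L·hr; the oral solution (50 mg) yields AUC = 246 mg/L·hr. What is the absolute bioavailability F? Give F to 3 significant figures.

F = (AUC_ev / D_ev) / (AUC_iv / D_iv)
  = (246/50) / (253/25)
  = 4.92 / 10.12 = 0.4862

F = 0.486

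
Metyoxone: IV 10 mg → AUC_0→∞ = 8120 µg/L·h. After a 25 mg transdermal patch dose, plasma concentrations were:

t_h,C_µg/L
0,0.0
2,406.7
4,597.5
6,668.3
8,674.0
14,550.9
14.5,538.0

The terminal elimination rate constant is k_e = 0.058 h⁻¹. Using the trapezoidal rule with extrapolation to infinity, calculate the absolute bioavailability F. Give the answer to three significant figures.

F = 0.849

Trapezoidal AUC_0→14.5 (transdermal patch):
  [0→2]: (0.0+406.7)/2 × 2 = 406.7
  [2→4]: (406.7+597.5)/2 × 2 = 1004.2
  [4→6]: (597.5+668.3)/2 × 2 = 1265.8
  [6→8]: (668.3+674.0)/2 × 2 = 1342.3
  [8→14]: (674.0+550.9)/2 × 6 = 3674.7
  [14→14.5]: (550.9+538.0)/2 × 0.5 = 272.225
  Sum = 7965.925 µg/L·h
Tail: C_last/k_e = 538.0/0.058 = 9275.862
AUC_0→∞ (transdermal patch) = 7965.925 + 9275.862 = 17241.787 µg/L·h
F = (AUC_ev/D_ev)/(AUC_iv/D_iv) = (17241.787/25)/(8120/10) = 689.67148/812 = 0.8493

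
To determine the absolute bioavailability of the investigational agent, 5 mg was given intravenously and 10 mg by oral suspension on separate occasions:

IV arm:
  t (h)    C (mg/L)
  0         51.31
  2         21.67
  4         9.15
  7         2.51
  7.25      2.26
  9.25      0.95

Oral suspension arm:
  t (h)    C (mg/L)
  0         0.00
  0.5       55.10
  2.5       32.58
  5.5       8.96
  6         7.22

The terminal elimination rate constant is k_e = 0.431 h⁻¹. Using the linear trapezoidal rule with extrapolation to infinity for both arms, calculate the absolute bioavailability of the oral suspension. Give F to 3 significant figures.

Trapezoidal AUC_0→9.25 (IV):
  [0→2]: (51.31+21.67)/2 × 2 = 72.98
  [2→4]: (21.67+9.15)/2 × 2 = 30.82
  [4→7]: (9.15+2.51)/2 × 3 = 17.49
  [7→7.25]: (2.51+2.26)/2 × 0.25 = 0.59625
  [7.25→9.25]: (2.26+0.95)/2 × 2 = 3.21
  Sum = 125.09625 mg/L·h
IV tail: 0.95/0.431 = 2.204; AUC_iv,0→∞ = 125.09625 + 2.204 = 127.30025 mg/L·h
Trapezoidal AUC_0→6 (oral suspension):
  [0→0.5]: (0.00+55.10)/2 × 0.5 = 13.775
  [0.5→2.5]: (55.10+32.58)/2 × 2 = 87.68
  [2.5→5.5]: (32.58+8.96)/2 × 3 = 62.31
  [5.5→6]: (8.96+7.22)/2 × 0.5 = 4.045
  Sum = 167.81 mg/L·h
oral suspension tail: 7.22/0.431 = 16.752; AUC_ev,0→∞ = 167.81 + 16.752 = 184.562 mg/L·h
F = (AUC_ev/D_ev)/(AUC_iv/D_iv) = (184.562/10)/(127.30025/5) = 18.4562/25.46005 = 0.7249

F = 0.725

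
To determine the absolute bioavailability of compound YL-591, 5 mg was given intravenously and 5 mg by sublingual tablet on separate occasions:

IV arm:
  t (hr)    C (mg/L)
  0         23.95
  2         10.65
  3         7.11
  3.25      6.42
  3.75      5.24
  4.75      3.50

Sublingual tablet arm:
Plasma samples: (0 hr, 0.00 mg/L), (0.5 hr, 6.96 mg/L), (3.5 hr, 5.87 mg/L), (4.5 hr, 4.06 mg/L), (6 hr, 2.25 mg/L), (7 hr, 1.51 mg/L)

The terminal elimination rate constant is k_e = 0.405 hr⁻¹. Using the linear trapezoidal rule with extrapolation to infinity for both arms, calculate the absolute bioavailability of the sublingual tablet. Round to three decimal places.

F = 0.594

Trapezoidal AUC_0→4.75 (IV):
  [0→2]: (23.95+10.65)/2 × 2 = 34.6
  [2→3]: (10.65+7.11)/2 × 1 = 8.88
  [3→3.25]: (7.11+6.42)/2 × 0.25 = 1.69125
  [3.25→3.75]: (6.42+5.24)/2 × 0.5 = 2.915
  [3.75→4.75]: (5.24+3.50)/2 × 1 = 4.37
  Sum = 52.45625 mg/L·hr
IV tail: 3.50/0.405 = 8.642; AUC_iv,0→∞ = 52.45625 + 8.642 = 61.09825 mg/L·hr
Trapezoidal AUC_0→7 (sublingual tablet):
  [0→0.5]: (0.00+6.96)/2 × 0.5 = 1.74
  [0.5→3.5]: (6.96+5.87)/2 × 3 = 19.245
  [3.5→4.5]: (5.87+4.06)/2 × 1 = 4.965
  [4.5→6]: (4.06+2.25)/2 × 1.5 = 4.7325
  [6→7]: (2.25+1.51)/2 × 1 = 1.88
  Sum = 32.5625 mg/L·hr
sublingual tablet tail: 1.51/0.405 = 3.728; AUC_ev,0→∞ = 32.5625 + 3.728 = 36.2905 mg/L·hr
F = (AUC_ev/D_ev)/(AUC_iv/D_iv) = (36.2905/5)/(61.09825/5) = 7.2581/12.21965 = 0.5940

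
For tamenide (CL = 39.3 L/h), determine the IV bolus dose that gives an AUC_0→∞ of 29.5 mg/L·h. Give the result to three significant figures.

Dose_iv = CL × AUC_0→∞
     = 39.3 × 29.5 = 1159.35 mg

Dose = 1160 mg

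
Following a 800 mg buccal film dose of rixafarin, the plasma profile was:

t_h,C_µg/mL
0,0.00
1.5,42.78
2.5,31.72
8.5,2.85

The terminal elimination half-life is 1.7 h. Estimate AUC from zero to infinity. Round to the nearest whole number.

AUC = 180 µg/mL·h

Trapezoidal AUC_0→8.5:
  [0→1.5]: (0.00+42.78)/2 × 1.5 = 32.085
  [1.5→2.5]: (42.78+31.72)/2 × 1 = 37.25
  [2.5→8.5]: (31.72+2.85)/2 × 6 = 103.71
  Sum = 173.045 µg/mL·h
k_e = ln2 / t½ = 0.693147 / 1.7 = 0.4077 h^-1
Extrapolated tail: C_last / k_e = 2.85 / 0.4077 = 6.990
AUC_0→∞ = 173.045 + 6.990 = 180.035 µg/mL·h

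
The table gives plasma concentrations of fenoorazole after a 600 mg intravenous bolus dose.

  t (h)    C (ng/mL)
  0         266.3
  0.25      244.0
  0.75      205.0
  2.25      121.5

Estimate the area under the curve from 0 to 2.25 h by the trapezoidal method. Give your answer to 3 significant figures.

Trapezoidal AUC_0→2.25:
  [0→0.25]: (266.3+244.0)/2 × 0.25 = 63.7875
  [0.25→0.75]: (244.0+205.0)/2 × 0.5 = 112.25
  [0.75→2.25]: (205.0+121.5)/2 × 1.5 = 244.875
  Sum = 420.9125 ng/mL·h

AUC = 421 ng/mL·h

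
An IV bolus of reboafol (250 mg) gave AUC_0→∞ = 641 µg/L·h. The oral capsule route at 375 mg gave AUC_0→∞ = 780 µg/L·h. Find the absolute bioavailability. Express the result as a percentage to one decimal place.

F = 81.1%

F = (AUC_ev / D_ev) / (AUC_iv / D_iv)
  = (780/375) / (641/250)
  = 2.08 / 2.564 = 0.8112
  = 81.12%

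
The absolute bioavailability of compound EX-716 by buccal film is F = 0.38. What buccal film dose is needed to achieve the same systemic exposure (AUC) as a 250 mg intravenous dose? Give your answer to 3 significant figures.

For equal systemic exposure: F × D_ev = D_iv
D_ev = D_iv / F = 250 / 0.38 = 657.895 mg

D_buccal = 658 mg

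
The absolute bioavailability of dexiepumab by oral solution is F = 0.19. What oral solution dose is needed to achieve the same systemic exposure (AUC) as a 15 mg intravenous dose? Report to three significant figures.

For equal systemic exposure: F × D_ev = D_iv
D_ev = D_iv / F = 15 / 0.19 = 78.9474 mg

D_oral = 78.9 mg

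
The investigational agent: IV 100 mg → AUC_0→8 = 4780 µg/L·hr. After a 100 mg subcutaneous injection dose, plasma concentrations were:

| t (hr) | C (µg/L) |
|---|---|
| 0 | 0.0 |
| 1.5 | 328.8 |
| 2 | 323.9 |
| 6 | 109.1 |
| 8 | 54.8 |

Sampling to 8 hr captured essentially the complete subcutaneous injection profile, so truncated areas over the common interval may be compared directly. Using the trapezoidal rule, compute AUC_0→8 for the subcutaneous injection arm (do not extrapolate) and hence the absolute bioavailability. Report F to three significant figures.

Trapezoidal AUC_0→8 (subcutaneous injection):
  [0→1.5]: (0.0+328.8)/2 × 1.5 = 246.6
  [1.5→2]: (328.8+323.9)/2 × 0.5 = 163.175
  [2→6]: (323.9+109.1)/2 × 4 = 866.0
  [6→8]: (109.1+54.8)/2 × 2 = 163.9
  Sum = 1439.675 µg/L·hr
F = (AUC_ev/D_ev)/(AUC_iv/D_iv) = (1439.675/100)/(4780/100) = 14.39675/47.8 = 0.3012

F = 0.301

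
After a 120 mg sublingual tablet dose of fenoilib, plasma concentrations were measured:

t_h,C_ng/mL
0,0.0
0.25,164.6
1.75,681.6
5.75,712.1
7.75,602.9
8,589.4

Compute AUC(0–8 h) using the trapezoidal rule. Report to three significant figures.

Trapezoidal AUC_0→8:
  [0→0.25]: (0.0+164.6)/2 × 0.25 = 20.575
  [0.25→1.75]: (164.6+681.6)/2 × 1.5 = 634.65
  [1.75→5.75]: (681.6+712.1)/2 × 4 = 2787.4
  [5.75→7.75]: (712.1+602.9)/2 × 2 = 1315.0
  [7.75→8]: (602.9+589.4)/2 × 0.25 = 149.0375
  Sum = 4906.6625 ng/mL·h

AUC = 4910 ng/mL·h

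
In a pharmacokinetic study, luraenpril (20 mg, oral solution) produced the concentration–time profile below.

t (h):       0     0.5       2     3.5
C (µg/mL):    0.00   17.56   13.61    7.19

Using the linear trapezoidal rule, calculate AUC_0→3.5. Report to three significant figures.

Trapezoidal AUC_0→3.5:
  [0→0.5]: (0.00+17.56)/2 × 0.5 = 4.39
  [0.5→2]: (17.56+13.61)/2 × 1.5 = 23.3775
  [2→3.5]: (13.61+7.19)/2 × 1.5 = 15.6
  Sum = 43.3675 µg/mL·h

AUC = 43.4 µg/mL·h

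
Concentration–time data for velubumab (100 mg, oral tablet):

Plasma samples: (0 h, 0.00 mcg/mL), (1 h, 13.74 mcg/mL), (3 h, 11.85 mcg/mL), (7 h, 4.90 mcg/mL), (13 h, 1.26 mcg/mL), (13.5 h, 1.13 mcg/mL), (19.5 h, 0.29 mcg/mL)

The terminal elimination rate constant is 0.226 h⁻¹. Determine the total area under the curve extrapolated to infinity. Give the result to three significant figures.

AUC = 90.6 mcg/mL·h

Trapezoidal AUC_0→19.5:
  [0→1]: (0.00+13.74)/2 × 1 = 6.87
  [1→3]: (13.74+11.85)/2 × 2 = 25.59
  [3→7]: (11.85+4.90)/2 × 4 = 33.5
  [7→13]: (4.90+1.26)/2 × 6 = 18.48
  [13→13.5]: (1.26+1.13)/2 × 0.5 = 0.5975
  [13.5→19.5]: (1.13+0.29)/2 × 6 = 4.26
  Sum = 89.2975 mcg/mL·h
Extrapolated tail: C_last / k_e = 0.29 / 0.226 = 1.283
AUC_0→∞ = 89.2975 + 1.283 = 90.5805 mcg/mL·h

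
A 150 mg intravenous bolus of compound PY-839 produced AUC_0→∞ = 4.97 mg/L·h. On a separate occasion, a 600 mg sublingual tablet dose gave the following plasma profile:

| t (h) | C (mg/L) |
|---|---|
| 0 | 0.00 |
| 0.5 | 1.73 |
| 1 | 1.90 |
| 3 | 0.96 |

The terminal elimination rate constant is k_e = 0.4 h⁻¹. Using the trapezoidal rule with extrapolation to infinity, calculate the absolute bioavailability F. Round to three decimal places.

F = 0.332

Trapezoidal AUC_0→3 (sublingual tablet):
  [0→0.5]: (0.00+1.73)/2 × 0.5 = 0.4325
  [0.5→1]: (1.73+1.90)/2 × 0.5 = 0.9075
  [1→3]: (1.90+0.96)/2 × 2 = 2.86
  Sum = 4.2 mg/L·h
Tail: C_last/k_e = 0.96/0.4 = 2.400
AUC_0→∞ (sublingual tablet) = 4.2 + 2.400 = 6.6 mg/L·h
F = (AUC_ev/D_ev)/(AUC_iv/D_iv) = (6.6/600)/(4.97/150) = 0.011/0.0331333 = 0.3320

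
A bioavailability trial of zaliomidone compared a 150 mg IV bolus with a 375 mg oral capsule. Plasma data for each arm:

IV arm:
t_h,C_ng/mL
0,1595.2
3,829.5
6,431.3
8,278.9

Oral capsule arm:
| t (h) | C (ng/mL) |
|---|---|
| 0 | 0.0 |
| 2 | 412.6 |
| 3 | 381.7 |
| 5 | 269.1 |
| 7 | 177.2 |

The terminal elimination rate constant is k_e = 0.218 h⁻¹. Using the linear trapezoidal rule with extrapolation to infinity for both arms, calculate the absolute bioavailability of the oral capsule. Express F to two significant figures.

F = 0.14

Trapezoidal AUC_0→8 (IV):
  [0→3]: (1595.2+829.5)/2 × 3 = 3637.05
  [3→6]: (829.5+431.3)/2 × 3 = 1891.2
  [6→8]: (431.3+278.9)/2 × 2 = 710.2
  Sum = 6238.45 ng/mL·h
IV tail: 278.9/0.218 = 1279.358; AUC_iv,0→∞ = 6238.45 + 1279.358 = 7517.808 ng/mL·h
Trapezoidal AUC_0→7 (oral capsule):
  [0→2]: (0.0+412.6)/2 × 2 = 412.6
  [2→3]: (412.6+381.7)/2 × 1 = 397.15
  [3→5]: (381.7+269.1)/2 × 2 = 650.8
  [5→7]: (269.1+177.2)/2 × 2 = 446.3
  Sum = 1906.85 ng/mL·h
oral capsule tail: 177.2/0.218 = 812.844; AUC_ev,0→∞ = 1906.85 + 812.844 = 2719.694 ng/mL·h
F = (AUC_ev/D_ev)/(AUC_iv/D_iv) = (2719.694/375)/(7517.808/150) = 7.25252/50.11872 = 0.1447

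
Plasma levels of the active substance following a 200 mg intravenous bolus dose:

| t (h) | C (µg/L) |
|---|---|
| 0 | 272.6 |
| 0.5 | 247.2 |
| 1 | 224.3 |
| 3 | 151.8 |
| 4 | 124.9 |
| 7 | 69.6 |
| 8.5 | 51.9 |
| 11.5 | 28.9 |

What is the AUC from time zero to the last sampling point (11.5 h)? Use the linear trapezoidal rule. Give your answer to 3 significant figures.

Trapezoidal AUC_0→11.5:
  [0→0.5]: (272.6+247.2)/2 × 0.5 = 129.95
  [0.5→1]: (247.2+224.3)/2 × 0.5 = 117.875
  [1→3]: (224.3+151.8)/2 × 2 = 376.1
  [3→4]: (151.8+124.9)/2 × 1 = 138.35
  [4→7]: (124.9+69.6)/2 × 3 = 291.75
  [7→8.5]: (69.6+51.9)/2 × 1.5 = 91.125
  [8.5→11.5]: (51.9+28.9)/2 × 3 = 121.2
  Sum = 1266.35 µg/L·h

AUC = 1270 µg/L·h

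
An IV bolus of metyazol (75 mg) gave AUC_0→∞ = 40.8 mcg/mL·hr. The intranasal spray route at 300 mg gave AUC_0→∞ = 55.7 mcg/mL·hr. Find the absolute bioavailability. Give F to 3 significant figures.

F = (AUC_ev / D_ev) / (AUC_iv / D_iv)
  = (55.7/300) / (40.8/75)
  = 0.185667 / 0.544 = 0.3413

F = 0.341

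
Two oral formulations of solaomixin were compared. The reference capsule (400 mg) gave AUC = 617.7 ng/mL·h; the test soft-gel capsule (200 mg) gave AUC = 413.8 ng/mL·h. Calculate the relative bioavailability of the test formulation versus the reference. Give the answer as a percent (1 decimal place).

F_rel = (AUC_test/D_test) / (AUC_ref/D_ref)
      = (413.8/200) / (617.7/400)
      = 2.069 / 1.54425 = 1.3398 = 133.98%

F_rel = 134.0%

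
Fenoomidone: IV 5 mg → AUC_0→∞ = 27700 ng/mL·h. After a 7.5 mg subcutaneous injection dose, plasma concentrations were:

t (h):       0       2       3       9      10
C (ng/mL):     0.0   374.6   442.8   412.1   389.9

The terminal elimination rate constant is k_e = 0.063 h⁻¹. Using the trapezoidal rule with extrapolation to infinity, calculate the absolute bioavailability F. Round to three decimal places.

Trapezoidal AUC_0→10 (subcutaneous injection):
  [0→2]: (0.0+374.6)/2 × 2 = 374.6
  [2→3]: (374.6+442.8)/2 × 1 = 408.7
  [3→9]: (442.8+412.1)/2 × 6 = 2564.7
  [9→10]: (412.1+389.9)/2 × 1 = 401.0
  Sum = 3749.0 ng/mL·h
Tail: C_last/k_e = 389.9/0.063 = 6188.889
AUC_0→∞ (subcutaneous injection) = 3749.0 + 6188.889 = 9937.889 ng/mL·h
F = (AUC_ev/D_ev)/(AUC_iv/D_iv) = (9937.889/7.5)/(27700/5) = 1325.05/5540 = 0.2392

F = 0.239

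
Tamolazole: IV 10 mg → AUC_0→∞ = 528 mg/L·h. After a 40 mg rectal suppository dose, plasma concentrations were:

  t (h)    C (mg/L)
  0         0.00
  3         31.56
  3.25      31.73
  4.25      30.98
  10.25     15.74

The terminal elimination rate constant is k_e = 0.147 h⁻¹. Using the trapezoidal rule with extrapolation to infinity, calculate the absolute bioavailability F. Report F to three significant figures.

Trapezoidal AUC_0→10.25 (rectal suppository):
  [0→3]: (0.00+31.56)/2 × 3 = 47.34
  [3→3.25]: (31.56+31.73)/2 × 0.25 = 7.91125
  [3.25→4.25]: (31.73+30.98)/2 × 1 = 31.355
  [4.25→10.25]: (30.98+15.74)/2 × 6 = 140.16
  Sum = 226.76625 mg/L·h
Tail: C_last/k_e = 15.74/0.147 = 107.075
AUC_0→∞ (rectal suppository) = 226.76625 + 107.075 = 333.84125 mg/L·h
F = (AUC_ev/D_ev)/(AUC_iv/D_iv) = (333.84125/40)/(528/10) = 8.34603/52.8 = 0.1581

F = 0.158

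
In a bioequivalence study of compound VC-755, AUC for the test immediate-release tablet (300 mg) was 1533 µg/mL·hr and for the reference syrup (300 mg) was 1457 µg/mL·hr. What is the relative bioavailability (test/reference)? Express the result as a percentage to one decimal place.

F_rel = (AUC_test/D_test) / (AUC_ref/D_ref)
      = (1533/300) / (1457/300)
      = 5.11 / 4.85667 = 1.0522 = 105.22%

F_rel = 105.2%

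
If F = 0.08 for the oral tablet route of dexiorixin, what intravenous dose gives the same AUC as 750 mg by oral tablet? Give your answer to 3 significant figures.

Systemic exposure from an extravascular dose = F × D_ev, so the equivalent IV dose is F × D_ev.
D_iv = F × D_ev = 0.08 × 750 = 60 mg

D_iv = 60.0 mg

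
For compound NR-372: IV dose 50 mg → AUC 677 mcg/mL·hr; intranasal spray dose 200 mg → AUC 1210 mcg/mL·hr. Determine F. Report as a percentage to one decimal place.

F = 44.7%

F = (AUC_ev / D_ev) / (AUC_iv / D_iv)
  = (1210/200) / (677/50)
  = 6.05 / 13.54 = 0.4468
  = 44.68%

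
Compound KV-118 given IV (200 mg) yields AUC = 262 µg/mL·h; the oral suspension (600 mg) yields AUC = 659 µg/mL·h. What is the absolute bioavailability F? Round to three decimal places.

F = (AUC_ev / D_ev) / (AUC_iv / D_iv)
  = (659/600) / (262/200)
  = 1.09833 / 1.31 = 0.8384

F = 0.838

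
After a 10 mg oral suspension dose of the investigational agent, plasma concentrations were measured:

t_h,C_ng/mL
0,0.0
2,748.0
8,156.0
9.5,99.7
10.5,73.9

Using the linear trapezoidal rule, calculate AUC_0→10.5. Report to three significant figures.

AUC = 3740 ng/mL·h

Trapezoidal AUC_0→10.5:
  [0→2]: (0.0+748.0)/2 × 2 = 748.0
  [2→8]: (748.0+156.0)/2 × 6 = 2712.0
  [8→9.5]: (156.0+99.7)/2 × 1.5 = 191.775
  [9.5→10.5]: (99.7+73.9)/2 × 1 = 86.8
  Sum = 3738.575 ng/mL·h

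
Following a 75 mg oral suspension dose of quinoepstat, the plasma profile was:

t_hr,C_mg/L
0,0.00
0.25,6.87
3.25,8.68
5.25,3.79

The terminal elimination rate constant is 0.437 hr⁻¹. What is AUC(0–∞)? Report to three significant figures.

AUC = 45.3 mg/L·hr

Trapezoidal AUC_0→5.25:
  [0→0.25]: (0.00+6.87)/2 × 0.25 = 0.85875
  [0.25→3.25]: (6.87+8.68)/2 × 3 = 23.325
  [3.25→5.25]: (8.68+3.79)/2 × 2 = 12.47
  Sum = 36.65375 mg/L·hr
Extrapolated tail: C_last / k_e = 3.79 / 0.437 = 8.673
AUC_0→∞ = 36.65375 + 8.673 = 45.32675 mg/L·hr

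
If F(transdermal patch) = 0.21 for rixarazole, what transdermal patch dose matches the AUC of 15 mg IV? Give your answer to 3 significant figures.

For equal systemic exposure: F × D_ev = D_iv
D_ev = D_iv / F = 15 / 0.21 = 71.4286 mg

D_transdermal = 71.4 mg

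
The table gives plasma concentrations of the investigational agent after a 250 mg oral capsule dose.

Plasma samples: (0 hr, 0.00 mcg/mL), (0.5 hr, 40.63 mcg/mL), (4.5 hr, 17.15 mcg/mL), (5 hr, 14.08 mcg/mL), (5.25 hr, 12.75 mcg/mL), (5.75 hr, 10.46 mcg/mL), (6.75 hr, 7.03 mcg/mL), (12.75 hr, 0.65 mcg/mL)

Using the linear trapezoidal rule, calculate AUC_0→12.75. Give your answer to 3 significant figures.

AUC = 174 mcg/mL·hr

Trapezoidal AUC_0→12.75:
  [0→0.5]: (0.00+40.63)/2 × 0.5 = 10.1575
  [0.5→4.5]: (40.63+17.15)/2 × 4 = 115.56
  [4.5→5]: (17.15+14.08)/2 × 0.5 = 7.8075
  [5→5.25]: (14.08+12.75)/2 × 0.25 = 3.35375
  [5.25→5.75]: (12.75+10.46)/2 × 0.5 = 5.8025
  [5.75→6.75]: (10.46+7.03)/2 × 1 = 8.745
  [6.75→12.75]: (7.03+0.65)/2 × 6 = 23.04
  Sum = 174.46625 mcg/mL·hr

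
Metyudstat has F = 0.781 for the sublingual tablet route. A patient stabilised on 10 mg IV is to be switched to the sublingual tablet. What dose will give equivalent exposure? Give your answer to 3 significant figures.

D_sublingual = 12.8 mg

For equal systemic exposure: F × D_ev = D_iv
D_ev = D_iv / F = 10 / 0.781 = 12.8041 mg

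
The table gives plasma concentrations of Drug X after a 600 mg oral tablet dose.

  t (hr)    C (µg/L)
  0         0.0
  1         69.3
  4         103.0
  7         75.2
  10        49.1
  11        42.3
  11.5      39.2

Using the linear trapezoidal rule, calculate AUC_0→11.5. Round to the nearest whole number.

AUC = 813 µg/L·hr

Trapezoidal AUC_0→11.5:
  [0→1]: (0.0+69.3)/2 × 1 = 34.65
  [1→4]: (69.3+103.0)/2 × 3 = 258.45
  [4→7]: (103.0+75.2)/2 × 3 = 267.3
  [7→10]: (75.2+49.1)/2 × 3 = 186.45
  [10→11]: (49.1+42.3)/2 × 1 = 45.7
  [11→11.5]: (42.3+39.2)/2 × 0.5 = 20.375
  Sum = 812.925 µg/L·hr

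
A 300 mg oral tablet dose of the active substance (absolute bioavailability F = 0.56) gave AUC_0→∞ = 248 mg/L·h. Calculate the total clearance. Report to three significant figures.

CL = 0.677 L/h

CL = F × Dose / AUC_0→∞
   = 0.56 × 300 / 248 = 0.677419 L/h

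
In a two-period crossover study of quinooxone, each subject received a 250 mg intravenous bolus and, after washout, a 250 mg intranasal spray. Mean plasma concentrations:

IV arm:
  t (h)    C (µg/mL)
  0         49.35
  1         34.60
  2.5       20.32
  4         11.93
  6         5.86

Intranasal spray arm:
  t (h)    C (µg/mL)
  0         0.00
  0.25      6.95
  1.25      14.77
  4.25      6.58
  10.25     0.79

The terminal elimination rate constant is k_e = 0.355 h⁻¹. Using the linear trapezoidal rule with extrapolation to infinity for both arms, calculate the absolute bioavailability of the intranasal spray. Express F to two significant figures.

Trapezoidal AUC_0→6 (IV):
  [0→1]: (49.35+34.60)/2 × 1 = 41.975
  [1→2.5]: (34.60+20.32)/2 × 1.5 = 41.19
  [2.5→4]: (20.32+11.93)/2 × 1.5 = 24.1875
  [4→6]: (11.93+5.86)/2 × 2 = 17.79
  Sum = 125.1425 µg/mL·h
IV tail: 5.86/0.355 = 16.507; AUC_iv,0→∞ = 125.1425 + 16.507 = 141.6495 µg/mL·h
Trapezoidal AUC_0→10.25 (intranasal spray):
  [0→0.25]: (0.00+6.95)/2 × 0.25 = 0.86875
  [0.25→1.25]: (6.95+14.77)/2 × 1 = 10.86
  [1.25→4.25]: (14.77+6.58)/2 × 3 = 32.025
  [4.25→10.25]: (6.58+0.79)/2 × 6 = 22.11
  Sum = 65.86375 µg/mL·h
intranasal spray tail: 0.79/0.355 = 2.225; AUC_ev,0→∞ = 65.86375 + 2.225 = 68.08875 µg/mL·h
F = (AUC_ev/D_ev)/(AUC_iv/D_iv) = (68.08875/250)/(141.6495/250) = 0.272355/0.566598 = 0.4807

F = 0.48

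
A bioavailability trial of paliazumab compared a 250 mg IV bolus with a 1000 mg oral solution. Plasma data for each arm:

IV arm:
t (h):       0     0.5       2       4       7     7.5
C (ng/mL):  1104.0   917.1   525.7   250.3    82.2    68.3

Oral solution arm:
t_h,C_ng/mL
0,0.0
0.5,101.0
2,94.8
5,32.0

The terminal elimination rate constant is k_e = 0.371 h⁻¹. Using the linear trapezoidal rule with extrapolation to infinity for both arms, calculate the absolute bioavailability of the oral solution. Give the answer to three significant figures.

F = 0.0364

Trapezoidal AUC_0→7.5 (IV):
  [0→0.5]: (1104.0+917.1)/2 × 0.5 = 505.275
  [0.5→2]: (917.1+525.7)/2 × 1.5 = 1082.1
  [2→4]: (525.7+250.3)/2 × 2 = 776.0
  [4→7]: (250.3+82.2)/2 × 3 = 498.75
  [7→7.5]: (82.2+68.3)/2 × 0.5 = 37.625
  Sum = 2899.75 ng/mL·h
IV tail: 68.3/0.371 = 184.097; AUC_iv,0→∞ = 2899.75 + 184.097 = 3083.847 ng/mL·h
Trapezoidal AUC_0→5 (oral solution):
  [0→0.5]: (0.0+101.0)/2 × 0.5 = 25.25
  [0.5→2]: (101.0+94.8)/2 × 1.5 = 146.85
  [2→5]: (94.8+32.0)/2 × 3 = 190.2
  Sum = 362.3 ng/mL·h
oral solution tail: 32.0/0.371 = 86.253; AUC_ev,0→∞ = 362.3 + 86.253 = 448.553 ng/mL·h
F = (AUC_ev/D_ev)/(AUC_iv/D_iv) = (448.553/1000)/(3083.847/250) = 0.448553/12.335388 = 0.0364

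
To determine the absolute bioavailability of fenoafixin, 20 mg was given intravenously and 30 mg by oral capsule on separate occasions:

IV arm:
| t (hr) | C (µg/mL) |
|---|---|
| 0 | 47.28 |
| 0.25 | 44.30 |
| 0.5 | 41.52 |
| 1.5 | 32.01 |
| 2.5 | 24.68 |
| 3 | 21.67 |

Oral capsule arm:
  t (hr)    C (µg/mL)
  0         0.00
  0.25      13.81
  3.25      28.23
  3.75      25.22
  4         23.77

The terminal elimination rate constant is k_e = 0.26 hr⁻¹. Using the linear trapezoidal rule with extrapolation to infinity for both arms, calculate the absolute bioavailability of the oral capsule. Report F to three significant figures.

Trapezoidal AUC_0→3 (IV):
  [0→0.25]: (47.28+44.30)/2 × 0.25 = 11.4475
  [0.25→0.5]: (44.30+41.52)/2 × 0.25 = 10.7275
  [0.5→1.5]: (41.52+32.01)/2 × 1 = 36.765
  [1.5→2.5]: (32.01+24.68)/2 × 1 = 28.345
  [2.5→3]: (24.68+21.67)/2 × 0.5 = 11.5875
  Sum = 98.8725 µg/mL·hr
IV tail: 21.67/0.26 = 83.346; AUC_iv,0→∞ = 98.8725 + 83.346 = 182.2185 µg/mL·hr
Trapezoidal AUC_0→4 (oral capsule):
  [0→0.25]: (0.00+13.81)/2 × 0.25 = 1.72625
  [0.25→3.25]: (13.81+28.23)/2 × 3 = 63.06
  [3.25→3.75]: (28.23+25.22)/2 × 0.5 = 13.3625
  [3.75→4]: (25.22+23.77)/2 × 0.25 = 6.12375
  Sum = 84.2725 µg/mL·hr
oral capsule tail: 23.77/0.26 = 91.423; AUC_ev,0→∞ = 84.2725 + 91.423 = 175.6955 µg/mL·hr
F = (AUC_ev/D_ev)/(AUC_iv/D_iv) = (175.6955/30)/(182.2185/20) = 5.85652/9.110925 = 0.6428

F = 0.643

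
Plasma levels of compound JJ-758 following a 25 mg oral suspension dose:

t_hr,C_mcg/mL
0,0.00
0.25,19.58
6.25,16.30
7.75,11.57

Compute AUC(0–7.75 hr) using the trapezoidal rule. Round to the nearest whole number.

Trapezoidal AUC_0→7.75:
  [0→0.25]: (0.00+19.58)/2 × 0.25 = 2.4475
  [0.25→6.25]: (19.58+16.30)/2 × 6 = 107.64
  [6.25→7.75]: (16.30+11.57)/2 × 1.5 = 20.9025
  Sum = 130.99 mcg/mL·hr

AUC = 131 mcg/mL·hr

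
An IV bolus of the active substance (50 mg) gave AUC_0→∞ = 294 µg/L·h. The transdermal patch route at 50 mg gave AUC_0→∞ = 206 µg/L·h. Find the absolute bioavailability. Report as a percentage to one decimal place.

F = (AUC_ev / D_ev) / (AUC_iv / D_iv)
  = (206/50) / (294/50)
  = 4.12 / 5.88 = 0.7007
  = 70.07%

F = 70.1%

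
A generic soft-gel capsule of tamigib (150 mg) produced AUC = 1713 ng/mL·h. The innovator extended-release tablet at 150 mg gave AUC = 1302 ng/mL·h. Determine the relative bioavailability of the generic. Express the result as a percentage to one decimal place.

F_rel = (AUC_test/D_test) / (AUC_ref/D_ref)
      = (1713/150) / (1302/150)
      = 11.42 / 8.68 = 1.3157 = 131.57%

F_rel = 131.6%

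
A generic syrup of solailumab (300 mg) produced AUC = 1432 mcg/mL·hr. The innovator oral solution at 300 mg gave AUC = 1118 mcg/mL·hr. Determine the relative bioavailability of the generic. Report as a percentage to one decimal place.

F_rel = 128.1%

F_rel = (AUC_test/D_test) / (AUC_ref/D_ref)
      = (1432/300) / (1118/300)
      = 4.77333 / 3.72667 = 1.2809 = 128.09%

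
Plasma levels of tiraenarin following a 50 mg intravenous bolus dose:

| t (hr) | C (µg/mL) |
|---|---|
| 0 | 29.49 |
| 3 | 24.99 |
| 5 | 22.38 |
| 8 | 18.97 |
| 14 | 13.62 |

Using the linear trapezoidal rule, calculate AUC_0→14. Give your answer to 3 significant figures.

AUC = 289 µg/mL·hr

Trapezoidal AUC_0→14:
  [0→3]: (29.49+24.99)/2 × 3 = 81.72
  [3→5]: (24.99+22.38)/2 × 2 = 47.37
  [5→8]: (22.38+18.97)/2 × 3 = 62.025
  [8→14]: (18.97+13.62)/2 × 6 = 97.77
  Sum = 288.885 µg/mL·hr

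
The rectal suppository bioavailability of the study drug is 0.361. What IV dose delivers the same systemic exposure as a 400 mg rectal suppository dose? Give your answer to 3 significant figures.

D_iv = 144 mg

Systemic exposure from an extravascular dose = F × D_ev, so the equivalent IV dose is F × D_ev.
D_iv = F × D_ev = 0.361 × 400 = 144.4 mg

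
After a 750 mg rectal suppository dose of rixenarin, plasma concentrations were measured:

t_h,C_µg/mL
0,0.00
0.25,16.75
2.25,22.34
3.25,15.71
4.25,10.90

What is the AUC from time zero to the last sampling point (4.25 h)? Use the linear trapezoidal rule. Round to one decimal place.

Trapezoidal AUC_0→4.25:
  [0→0.25]: (0.00+16.75)/2 × 0.25 = 2.09375
  [0.25→2.25]: (16.75+22.34)/2 × 2 = 39.09
  [2.25→3.25]: (22.34+15.71)/2 × 1 = 19.025
  [3.25→4.25]: (15.71+10.90)/2 × 1 = 13.305
  Sum = 73.51375 µg/mL·h

AUC = 73.5 µg/mL·h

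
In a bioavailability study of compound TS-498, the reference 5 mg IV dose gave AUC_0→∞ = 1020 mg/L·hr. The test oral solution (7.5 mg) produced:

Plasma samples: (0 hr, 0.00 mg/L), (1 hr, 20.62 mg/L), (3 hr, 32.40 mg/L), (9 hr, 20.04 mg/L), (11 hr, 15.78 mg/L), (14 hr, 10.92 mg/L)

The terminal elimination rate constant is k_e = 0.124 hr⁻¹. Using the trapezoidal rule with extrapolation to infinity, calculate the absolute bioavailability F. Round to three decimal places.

Trapezoidal AUC_0→14 (oral solution):
  [0→1]: (0.00+20.62)/2 × 1 = 10.31
  [1→3]: (20.62+32.40)/2 × 2 = 53.02
  [3→9]: (32.40+20.04)/2 × 6 = 157.32
  [9→11]: (20.04+15.78)/2 × 2 = 35.82
  [11→14]: (15.78+10.92)/2 × 3 = 40.05
  Sum = 296.52 mg/L·hr
Tail: C_last/k_e = 10.92/0.124 = 88.065
AUC_0→∞ (oral solution) = 296.52 + 88.065 = 384.585 mg/L·hr
F = (AUC_ev/D_ev)/(AUC_iv/D_iv) = (384.585/7.5)/(1020/5) = 51.278/204 = 0.2514

F = 0.251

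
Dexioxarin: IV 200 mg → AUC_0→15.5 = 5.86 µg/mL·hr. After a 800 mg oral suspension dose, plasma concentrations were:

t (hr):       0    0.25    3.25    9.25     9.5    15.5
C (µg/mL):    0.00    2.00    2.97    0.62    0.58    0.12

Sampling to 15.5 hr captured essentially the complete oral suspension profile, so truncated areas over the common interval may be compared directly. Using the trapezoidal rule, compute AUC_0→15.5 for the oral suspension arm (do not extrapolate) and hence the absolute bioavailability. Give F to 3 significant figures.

Trapezoidal AUC_0→15.5 (oral suspension):
  [0→0.25]: (0.00+2.00)/2 × 0.25 = 0.25
  [0.25→3.25]: (2.00+2.97)/2 × 3 = 7.455
  [3.25→9.25]: (2.97+0.62)/2 × 6 = 10.77
  [9.25→9.5]: (0.62+0.58)/2 × 0.25 = 0.15
  [9.5→15.5]: (0.58+0.12)/2 × 6 = 2.1
  Sum = 20.725 µg/mL·hr
F = (AUC_ev/D_ev)/(AUC_iv/D_iv) = (20.725/800)/(5.86/200) = 0.02590625/0.0293 = 0.8842

F = 0.884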